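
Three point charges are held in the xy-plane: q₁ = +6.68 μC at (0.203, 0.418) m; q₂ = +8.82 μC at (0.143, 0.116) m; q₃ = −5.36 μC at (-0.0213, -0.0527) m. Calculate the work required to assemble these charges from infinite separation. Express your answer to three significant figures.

The assembly work is the sum of pairwise potential energies, U = Σ_{i<j} kqᵢqⱼ/rᵢⱼ.
Pair separations: r₁₂ = 0.308 m, r₁₃ = 0.521 m, r₂₃ = 0.235 m.
U = (1.72) + (-0.617) + (-1.80) = -0.702 J.

-0.702 J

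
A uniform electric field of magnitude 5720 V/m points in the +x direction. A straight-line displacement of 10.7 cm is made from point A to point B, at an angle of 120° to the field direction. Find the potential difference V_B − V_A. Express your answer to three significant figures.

Only the component of displacement along E changes the potential: ΔV = −E·d·cosθ.
ΔV = −(5720 V/m)(0.107 m)cos120° = 306 V.

306 V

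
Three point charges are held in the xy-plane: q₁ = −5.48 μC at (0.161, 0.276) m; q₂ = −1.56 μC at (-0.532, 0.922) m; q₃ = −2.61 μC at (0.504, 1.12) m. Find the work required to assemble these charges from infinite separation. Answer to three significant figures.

The assembly work is the sum of pairwise potential energies, U = Σ_{i<j} kqᵢqⱼ/rᵢⱼ.
Pair separations: r₁₂ = 0.947 m, r₁₃ = 0.911 m, r₂₃ = 1.05 m.
U = (0.0811) + (0.141) + (0.0347) = 0.257 J.

0.257 J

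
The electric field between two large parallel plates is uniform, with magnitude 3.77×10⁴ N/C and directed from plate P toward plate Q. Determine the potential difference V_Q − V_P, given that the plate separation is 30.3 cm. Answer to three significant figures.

In a uniform field, potential decreases in the direction of E: ΔV = −E·d for a displacement d parallel to E.
Going from P to Q is a displacement of 30.3 cm along the field, so V_Q − V_P = −Ed = -1.14×10⁴ V.

-1.14×10⁴ V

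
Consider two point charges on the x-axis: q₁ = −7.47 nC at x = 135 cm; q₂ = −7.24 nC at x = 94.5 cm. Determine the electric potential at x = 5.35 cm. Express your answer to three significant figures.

-125 V

Electric potential is a scalar, so the contributions from each charge add algebraically: V = Σ kqᵢ/rᵢ.
Distances from the field point to each charge: r₁ = 1.30 m, r₂ = 0.891 m.
V = k[(-7.47×10⁻⁹)/(1.30) + (-7.24×10⁻⁹)/(0.891)] = -125 V.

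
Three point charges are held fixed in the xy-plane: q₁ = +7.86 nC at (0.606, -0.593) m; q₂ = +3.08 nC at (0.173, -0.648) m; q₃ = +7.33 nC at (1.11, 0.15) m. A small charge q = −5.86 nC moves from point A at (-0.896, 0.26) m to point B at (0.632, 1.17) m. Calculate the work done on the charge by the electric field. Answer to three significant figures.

1.17×10⁻⁷ J

The work done by the electric force is W_field = −ΔU = −q(V_B − V_A) = q(V_A − V_B).
At A: distances to the source charges are 1.73 m, 1.40 m, 2.01 m; V_A = Σ kqᵢ/rᵢ = 93.5 V.
At B: distances to the source charges are 1.76 m, 1.88 m, 1.13 m; V_B = Σ kqᵢ/rᵢ = 113 V.
ΔV = V_B − V_A = 19.9 V.
W_field = −qΔV = −(-5.86×10⁻⁹ C)(19.9 V) = 1.17×10⁻⁷ J.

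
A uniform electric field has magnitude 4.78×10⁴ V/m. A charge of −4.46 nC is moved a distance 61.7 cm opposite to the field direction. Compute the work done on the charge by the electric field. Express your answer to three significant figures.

1.32×10⁻⁴ J

The potential change for a displacement 61.7 cm opposite to the field direction is ΔV = +Ed = 2.95×10⁴ V.
W_field = −qΔV = 1.32×10⁻⁴ J.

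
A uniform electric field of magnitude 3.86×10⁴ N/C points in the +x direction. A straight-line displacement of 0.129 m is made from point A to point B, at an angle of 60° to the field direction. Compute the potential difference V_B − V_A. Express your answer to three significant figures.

Only the component of displacement along E changes the potential: ΔV = −E·d·cosθ.
ΔV = −(3.86×10⁴ V/m)(0.129 m)cos60° = -2490 V.

-2490 V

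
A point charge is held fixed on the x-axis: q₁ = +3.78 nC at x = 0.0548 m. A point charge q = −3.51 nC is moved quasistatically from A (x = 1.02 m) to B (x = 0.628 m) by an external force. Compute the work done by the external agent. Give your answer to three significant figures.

-8.45×10⁻⁸ J

For quasistatic motion the external work equals the change in potential energy: W_ext = qΔV = q(V_B − V_A).
At A: distance to the source charge is 0.965 m; V_A = kq₁/r = 35.2 V.
At B: distance to the source charge is 0.573 m; V_B = kq₁/r = 59.3 V.
ΔV = V_B − V_A = 24.1 V.
W_ext = qΔV = (-3.51×10⁻⁹ C)(24.1 V) = -8.45×10⁻⁸ J.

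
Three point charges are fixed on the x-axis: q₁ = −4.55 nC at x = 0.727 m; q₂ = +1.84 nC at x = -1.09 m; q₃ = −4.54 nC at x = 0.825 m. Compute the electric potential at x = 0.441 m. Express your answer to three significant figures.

-239 V

Electric potential is a scalar, so the contributions from each charge add algebraically: V = Σ kqᵢ/rᵢ.
Distances from the field point to each charge: r₁ = 0.286 m, r₂ = 1.53 m, r₃ = 0.384 m.
V = k[(-4.55×10⁻⁹)/(0.286) + (1.84×10⁻⁹)/(1.53) + (-4.54×10⁻⁹)/(0.384)] = -239 V.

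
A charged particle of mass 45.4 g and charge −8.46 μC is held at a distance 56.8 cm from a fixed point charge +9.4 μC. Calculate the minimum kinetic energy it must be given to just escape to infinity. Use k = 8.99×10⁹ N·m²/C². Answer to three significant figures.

To just escape, total mechanical energy must reach zero at infinity: ½mv²_min + U = 0, so ½mv²_min = −U = |kQq|/r.
|U| = |kQq|/r = (8.99×10⁹ N·m²/C²)(9.40×10⁻⁶)(8.46×10⁻⁶)/(0.568) = 1.26 J.

1.26 J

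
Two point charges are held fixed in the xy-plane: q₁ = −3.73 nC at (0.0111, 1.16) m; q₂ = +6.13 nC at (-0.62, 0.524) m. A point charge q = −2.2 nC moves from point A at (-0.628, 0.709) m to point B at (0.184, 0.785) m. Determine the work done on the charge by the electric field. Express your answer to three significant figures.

The work done by the electric force is W_field = −ΔU = −q(V_B − V_A) = q(V_A − V_B).
At A: distances to the source charges are 0.782 m, 0.185 m; V_A = Σ kqᵢ/rᵢ = 255 V.
At B: distances to the source charges are 0.413 m, 0.845 m; V_B = Σ kqᵢ/rᵢ = -16.0 V.
ΔV = V_B − V_A = -271 V.
W_field = −qΔV = −(-2.20×10⁻⁹ C)(-271 V) = -5.96×10⁻⁷ J.

-5.96×10⁻⁷ J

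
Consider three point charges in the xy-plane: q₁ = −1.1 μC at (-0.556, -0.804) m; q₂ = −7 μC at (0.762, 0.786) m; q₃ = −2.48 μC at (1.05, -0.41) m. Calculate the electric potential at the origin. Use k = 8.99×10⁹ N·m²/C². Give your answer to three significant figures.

The total potential is the scalar sum of each charge's contribution, V = Σ kqᵢ/rᵢ.
Distances from the field point to each charge: r₁ = 0.978 m, r₂ = 1.09 m, r₃ = 1.13 m.
V = k[(-1.10×10⁻⁶)/(0.978) + (-7.00×10⁻⁶)/(1.09) + (-2.48×10⁻⁶)/(1.13)] = -8.74×10⁴ V.

-8.74×10⁴ V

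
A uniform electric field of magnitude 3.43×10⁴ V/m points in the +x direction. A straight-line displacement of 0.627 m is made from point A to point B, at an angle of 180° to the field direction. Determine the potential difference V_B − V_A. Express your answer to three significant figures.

2.15×10⁴ V

Only the component of displacement along E changes the potential: ΔV = −E·d·cosθ.
ΔV = −(3.43×10⁴ V/m)(0.627 m)cos180° = 2.15×10⁴ V.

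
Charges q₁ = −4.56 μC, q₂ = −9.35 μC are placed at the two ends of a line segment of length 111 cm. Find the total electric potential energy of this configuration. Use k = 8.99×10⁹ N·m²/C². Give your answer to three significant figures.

The work to assemble the configuration equals its total potential energy, U = Σ kqᵢqⱼ/rᵢⱼ over all pairs.
The separation is r = 1.11 m.
U = (0.345) = 0.345 J.

0.345 J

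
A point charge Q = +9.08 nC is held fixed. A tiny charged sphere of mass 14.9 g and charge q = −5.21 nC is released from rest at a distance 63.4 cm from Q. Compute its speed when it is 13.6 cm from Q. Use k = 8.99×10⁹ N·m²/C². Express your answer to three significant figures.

Only the electrostatic force acts, so mechanical energy is conserved: ½mv² = U₁ − U₂ = kQq(1/r₁ − 1/r₂).
U₁ − U₂ = (8.99×10⁹ N·m²/C²)(9.08×10⁻⁹ C)(-5.21×10⁻⁹ C)(1/0.634 − 1/0.136) = 2.46×10⁻⁶ J.
v = √(2·2.46×10⁻⁶/0.0149) = 0.0182 m/s.

0.0182 m/s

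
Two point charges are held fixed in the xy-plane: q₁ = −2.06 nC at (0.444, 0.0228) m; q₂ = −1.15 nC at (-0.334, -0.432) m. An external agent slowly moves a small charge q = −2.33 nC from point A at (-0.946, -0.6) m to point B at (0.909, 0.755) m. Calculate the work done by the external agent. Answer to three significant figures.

For quasistatic motion the external work equals the change in potential energy: W_ext = qΔV = q(V_B − V_A).
At A: distances to the source charges are 1.52 m, 0.635 m; V_A = Σ kqᵢ/rᵢ = -28.4 V.
At B: distances to the source charges are 0.867 m, 1.72 m; V_B = Σ kqᵢ/rᵢ = -27.4 V.
ΔV = V_B − V_A = 1.08 V.
W_ext = qΔV = (-2.33×10⁻⁹ C)(1.08 V) = -2.52×10⁻⁹ J.

-2.52×10⁻⁹ J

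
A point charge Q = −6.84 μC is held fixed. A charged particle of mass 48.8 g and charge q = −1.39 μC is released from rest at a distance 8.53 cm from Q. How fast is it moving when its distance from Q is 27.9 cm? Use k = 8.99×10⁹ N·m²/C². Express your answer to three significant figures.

Only the electrostatic force acts, so mechanical energy is conserved: ½mv² = U₁ − U₂ = kQq(1/r₁ − 1/r₂).
U₁ − U₂ = (8.99×10⁹ N·m²/C²)(-6.84×10⁻⁶ C)(-1.39×10⁻⁶ C)(1/0.0853 − 1/0.279) = 0.696 J.
v = √(2·0.696/0.0488) = 5.34 m/s.

5.34 m/s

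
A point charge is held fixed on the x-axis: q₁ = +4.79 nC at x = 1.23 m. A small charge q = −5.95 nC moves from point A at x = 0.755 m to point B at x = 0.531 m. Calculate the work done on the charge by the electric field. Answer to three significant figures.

The work done by the electric force is W_field = −ΔU = −q(V_B − V_A) = q(V_A − V_B).
At A: distance to the source charge is 0.475 m; V_A = kq₁/r = 90.7 V.
At B: distance to the source charge is 0.699 m; V_B = kq₁/r = 61.6 V.
ΔV = V_B − V_A = -29.1 V.
W_field = −qΔV = −(-5.95×10⁻⁹ C)(-29.1 V) = -1.73×10⁻⁷ J.

-1.73×10⁻⁷ J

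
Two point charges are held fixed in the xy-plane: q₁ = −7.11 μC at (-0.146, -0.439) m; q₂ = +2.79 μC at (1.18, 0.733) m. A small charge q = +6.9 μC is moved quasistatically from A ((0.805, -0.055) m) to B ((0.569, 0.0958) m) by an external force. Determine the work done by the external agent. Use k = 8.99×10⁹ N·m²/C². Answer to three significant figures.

For quasistatic motion the external work equals the change in potential energy: W_ext = qΔV = q(V_B − V_A).
At A: distances to the source charges are 1.03 m, 0.873 m; V_A = Σ kqᵢ/rᵢ = -3.36×10⁴ V.
At B: distances to the source charges are 0.893 m, 0.883 m; V_B = Σ kqᵢ/rᵢ = -4.32×10⁴ V.
ΔV = V_B − V_A = -9590 V.
W_ext = qΔV = (6.90×10⁻⁶ C)(-9590 V) = -0.0662 J.

-0.0662 J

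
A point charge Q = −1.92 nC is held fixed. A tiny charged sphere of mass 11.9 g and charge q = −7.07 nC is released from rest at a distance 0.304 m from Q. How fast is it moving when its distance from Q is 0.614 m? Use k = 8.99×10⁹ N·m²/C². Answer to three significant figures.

5.84×10⁻³ m/s

Only the electrostatic force acts, so mechanical energy is conserved: ½mv² = U₁ − U₂ = kQq(1/r₁ − 1/r₂).
U₁ − U₂ = (8.99×10⁹ N·m²/C²)(-1.92×10⁻⁹ C)(-7.07×10⁻⁹ C)(1/0.304 − 1/0.614) = 2.03×10⁻⁷ J.
v = √(2·2.03×10⁻⁷/0.0119) = 5.84×10⁻³ m/s.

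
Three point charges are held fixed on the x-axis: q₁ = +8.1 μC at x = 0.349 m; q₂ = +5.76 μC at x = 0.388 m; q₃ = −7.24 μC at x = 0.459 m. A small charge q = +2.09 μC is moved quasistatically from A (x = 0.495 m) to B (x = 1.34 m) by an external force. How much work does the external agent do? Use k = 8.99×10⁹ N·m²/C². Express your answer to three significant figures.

For quasistatic motion the external work equals the change in potential energy: W_ext = qΔV = q(V_B − V_A).
At A: distances to the source charges are 0.146 m, 0.107 m, 0.0360 m; V_A = Σ kqᵢ/rᵢ = -8.25×10⁵ V.
At B: distances to the source charges are 0.991 m, 0.952 m, 0.881 m; V_B = Σ kqᵢ/rᵢ = 5.40×10⁴ V.
ΔV = V_B − V_A = 8.79×10⁵ V.
W_ext = qΔV = (2.09×10⁻⁶ C)(8.79×10⁵ V) = 1.84 J.

1.84 J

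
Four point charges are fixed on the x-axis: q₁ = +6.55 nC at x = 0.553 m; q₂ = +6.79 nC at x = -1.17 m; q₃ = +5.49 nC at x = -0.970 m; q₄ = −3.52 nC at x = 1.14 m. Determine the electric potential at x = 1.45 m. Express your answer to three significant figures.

Electric potential is a scalar, so the contributions from each charge add algebraically: V = Σ kqᵢ/rᵢ.
Distances from the field point to each charge: r₁ = 0.897 m, r₂ = 2.62 m, r₃ = 2.42 m, r₄ = 0.310 m.
V = k[(6.55×10⁻⁹)/(0.897) + (6.79×10⁻⁹)/(2.62) + (5.49×10⁻⁹)/(2.42) + (-3.52×10⁻⁹)/(0.310)] = 7.26 V.

7.26 V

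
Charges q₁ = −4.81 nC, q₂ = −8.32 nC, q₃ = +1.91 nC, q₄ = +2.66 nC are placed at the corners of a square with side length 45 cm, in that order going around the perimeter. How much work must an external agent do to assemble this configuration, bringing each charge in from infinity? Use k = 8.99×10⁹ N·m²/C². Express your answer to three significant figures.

-1.15×10⁻⁷ J

The assembly work is the sum of pairwise potential energies, U = Σ_{i<j} kqᵢqⱼ/rᵢⱼ.
The four side pairs have separation 0.450 m and the two diagonal pairs 0.636 m.
Summing all 6 pair terms gives U = -1.15×10⁻⁷ J.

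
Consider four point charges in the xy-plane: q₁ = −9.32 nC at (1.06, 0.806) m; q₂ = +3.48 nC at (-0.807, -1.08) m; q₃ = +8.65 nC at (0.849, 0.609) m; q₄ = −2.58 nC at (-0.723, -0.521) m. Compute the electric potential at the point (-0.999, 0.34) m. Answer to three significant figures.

The total potential is the scalar sum of each charge's contribution, V = Σ kqᵢ/rᵢ.
Distances from the field point to each charge: r₁ = 2.11 m, r₂ = 1.43 m, r₃ = 1.87 m, r₄ = 0.904 m.
V = k[(-9.32×10⁻⁹)/(2.11) + (3.48×10⁻⁹)/(1.43) + (8.65×10⁻⁹)/(1.87) + (-2.58×10⁻⁹)/(0.904)] = -1.87 V.

-1.87 V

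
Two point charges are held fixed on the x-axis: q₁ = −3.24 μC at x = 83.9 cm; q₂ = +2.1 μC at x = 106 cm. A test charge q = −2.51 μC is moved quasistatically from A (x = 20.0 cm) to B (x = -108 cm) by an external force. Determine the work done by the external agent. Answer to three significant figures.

-0.0434 J

For quasistatic motion the external work equals the change in potential energy: W_ext = qΔV = q(V_B − V_A).
At A: distances to the source charges are 0.639 m, 0.860 m; V_A = Σ kqᵢ/rᵢ = -2.36×10⁴ V.
At B: distances to the source charges are 1.92 m, 2.14 m; V_B = Σ kqᵢ/rᵢ = -6360 V.
ΔV = V_B − V_A = 1.73×10⁴ V.
W_ext = qΔV = (-2.51×10⁻⁶ C)(1.73×10⁴ V) = -0.0434 J.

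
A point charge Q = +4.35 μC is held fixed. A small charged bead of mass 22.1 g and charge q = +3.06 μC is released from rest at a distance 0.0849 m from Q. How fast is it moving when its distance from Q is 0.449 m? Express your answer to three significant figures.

Only the electrostatic force acts, so mechanical energy is conserved: ½mv² = U₁ − U₂ = kQq(1/r₁ − 1/r₂).
U₁ − U₂ = (8.99×10⁹ N·m²/C²)(4.35×10⁻⁶ C)(3.06×10⁻⁶ C)(1/0.0849 − 1/0.449) = 1.14 J.
v = √(2·1.14/0.0221) = 10.2 m/s.

10.2 m/s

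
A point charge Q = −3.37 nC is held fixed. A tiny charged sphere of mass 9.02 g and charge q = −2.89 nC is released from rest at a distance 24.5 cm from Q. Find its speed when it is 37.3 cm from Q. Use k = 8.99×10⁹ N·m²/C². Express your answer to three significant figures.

5.21×10⁻³ m/s

Only the electrostatic force acts, so mechanical energy is conserved: ½mv² = U₁ − U₂ = kQq(1/r₁ − 1/r₂).
U₁ − U₂ = (8.99×10⁹ N·m²/C²)(-3.37×10⁻⁹ C)(-2.89×10⁻⁹ C)(1/0.245 − 1/0.373) = 1.23×10⁻⁷ J.
v = √(2·1.23×10⁻⁷/9.02×10⁻³) = 5.21×10⁻³ m/s.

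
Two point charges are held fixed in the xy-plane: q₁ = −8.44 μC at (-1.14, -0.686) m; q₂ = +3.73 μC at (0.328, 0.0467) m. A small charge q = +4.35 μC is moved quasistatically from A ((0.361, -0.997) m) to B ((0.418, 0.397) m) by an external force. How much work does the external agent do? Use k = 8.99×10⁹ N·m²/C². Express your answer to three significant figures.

0.305 J

For quasistatic motion the external work equals the change in potential energy: W_ext = qΔV = q(V_B − V_A).
At A: distances to the source charges are 1.53 m, 1.04 m; V_A = Σ kqᵢ/rᵢ = -1.74×10⁴ V.
At B: distances to the source charges are 1.90 m, 0.362 m; V_B = Σ kqᵢ/rᵢ = 5.27×10⁴ V.
ΔV = V_B − V_A = 7.01×10⁴ V.
W_ext = qΔV = (4.35×10⁻⁶ C)(7.01×10⁴ V) = 0.305 J.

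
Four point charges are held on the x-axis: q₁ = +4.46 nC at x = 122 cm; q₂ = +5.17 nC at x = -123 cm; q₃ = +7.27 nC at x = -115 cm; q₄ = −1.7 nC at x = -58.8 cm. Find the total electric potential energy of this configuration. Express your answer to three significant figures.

The assembly work is the sum of pairwise potential energies, U = Σ_{i<j} kqᵢqⱼ/rᵢⱼ.
Pair separations: r₁₂ = 2.45 m, r₁₃ = 2.37 m, r₁₄ = 1.81 m, r₂₃ = 0.0800 m, r₂₄ = 0.642 m, r₃₄ = 0.562 m.
Summing all 6 pair terms gives U = 4.07×10⁻⁶ J.

4.07×10⁻⁶ J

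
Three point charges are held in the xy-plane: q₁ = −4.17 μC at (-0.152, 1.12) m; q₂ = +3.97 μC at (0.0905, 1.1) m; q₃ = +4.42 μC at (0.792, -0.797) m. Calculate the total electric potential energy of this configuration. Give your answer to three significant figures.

-0.611 J

The work to assemble the configuration equals its total potential energy, U = Σ kqᵢqⱼ/rᵢⱼ over all pairs.
Pair separations: r₁₂ = 0.243 m, r₁₃ = 2.14 m, r₂₃ = 2.02 m.
U = (-0.612) + (-0.0775) + (0.0780) = -0.611 J.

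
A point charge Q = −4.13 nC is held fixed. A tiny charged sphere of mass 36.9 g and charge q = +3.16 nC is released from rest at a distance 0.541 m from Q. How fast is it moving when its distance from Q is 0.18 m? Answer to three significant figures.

4.86×10⁻³ m/s

Only the electrostatic force acts, so mechanical energy is conserved: ½mv² = U₁ − U₂ = kQq(1/r₁ − 1/r₂).
U₁ − U₂ = (8.99×10⁹ N·m²/C²)(-4.13×10⁻⁹ C)(3.16×10⁻⁹ C)(1/0.541 − 1/0.180) = 4.35×10⁻⁷ J.
v = √(2·4.35×10⁻⁷/0.0369) = 4.86×10⁻³ m/s.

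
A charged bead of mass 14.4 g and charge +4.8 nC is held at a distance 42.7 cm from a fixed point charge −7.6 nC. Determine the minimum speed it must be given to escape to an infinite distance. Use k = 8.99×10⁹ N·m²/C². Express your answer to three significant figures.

0.0103 m/s

To just escape, total mechanical energy must reach zero at infinity: ½mv²_min + U = 0, so ½mv²_min = −U = |kQq|/r.
|U| = |kQq|/r = (8.99×10⁹ N·m²/C²)(7.60×10⁻⁹)(4.80×10⁻⁹)/(0.427) = 7.68×10⁻⁷ J.
v_min = √(2|U|/m) = √(2·7.68×10⁻⁷/0.0144) = 0.0103 m/s.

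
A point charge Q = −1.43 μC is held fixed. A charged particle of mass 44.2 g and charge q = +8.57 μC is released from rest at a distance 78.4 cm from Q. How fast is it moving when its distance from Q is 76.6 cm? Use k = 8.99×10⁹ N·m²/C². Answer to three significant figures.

0.387 m/s

Only the electrostatic force acts, so mechanical energy is conserved: ½mv² = U₁ − U₂ = kQq(1/r₁ − 1/r₂).
U₁ − U₂ = (8.99×10⁹ N·m²/C²)(-1.43×10⁻⁶ C)(8.57×10⁻⁶ C)(1/0.784 − 1/0.766) = 3.30×10⁻³ J.
v = √(2·3.30×10⁻³/0.0442) = 0.387 m/s.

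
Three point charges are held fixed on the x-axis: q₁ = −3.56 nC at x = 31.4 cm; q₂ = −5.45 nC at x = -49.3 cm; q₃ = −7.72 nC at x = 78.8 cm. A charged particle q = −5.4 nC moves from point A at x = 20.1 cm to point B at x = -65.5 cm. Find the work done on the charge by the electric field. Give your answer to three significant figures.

The work done by the electric force is W_field = −ΔU = −q(V_B − V_A) = q(V_A − V_B).
At A: distances to the source charges are 0.113 m, 0.694 m, 0.587 m; V_A = Σ kqᵢ/rᵢ = -472 V.
At B: distances to the source charges are 0.969 m, 0.162 m, 1.44 m; V_B = Σ kqᵢ/rᵢ = -384 V.
ΔV = V_B − V_A = 88.5 V.
W_field = −qΔV = −(-5.40×10⁻⁹ C)(88.5 V) = 4.78×10⁻⁷ J.

4.78×10⁻⁷ J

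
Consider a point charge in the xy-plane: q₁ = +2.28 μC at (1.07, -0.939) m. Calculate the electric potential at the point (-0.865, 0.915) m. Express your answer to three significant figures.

Electric potential is a scalar, so the contributions from each charge add algebraically: V = Σ kqᵢ/rᵢ.
Distances from the field point to each charge: r₁ = 2.68 m.
V = k[(2.28×10⁻⁶)/(2.68)] = 7650 V.

7650 V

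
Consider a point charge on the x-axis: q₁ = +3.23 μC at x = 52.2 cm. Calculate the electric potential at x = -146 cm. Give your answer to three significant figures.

1.47×10⁴ V

Electric potential is a scalar, so the contributions from each charge add algebraically: V = Σ kqᵢ/rᵢ.
V = k[(3.23×10⁻⁶)/(1.98)] = 1.47×10⁴ V.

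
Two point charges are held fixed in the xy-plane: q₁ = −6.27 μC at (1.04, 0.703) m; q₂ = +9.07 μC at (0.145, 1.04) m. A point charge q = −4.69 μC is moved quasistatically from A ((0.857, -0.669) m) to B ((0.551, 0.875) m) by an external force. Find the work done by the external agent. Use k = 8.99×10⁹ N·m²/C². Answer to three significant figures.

-0.347 J

For quasistatic motion the external work equals the change in potential energy: W_ext = qΔV = q(V_B − V_A).
At A: distances to the source charges are 1.38 m, 1.85 m; V_A = Σ kqᵢ/rᵢ = 3320 V.
At B: distances to the source charges are 0.518 m, 0.438 m; V_B = Σ kqᵢ/rᵢ = 7.73×10⁴ V.
ΔV = V_B − V_A = 7.40×10⁴ V.
W_ext = qΔV = (-4.69×10⁻⁶ C)(7.40×10⁴ V) = -0.347 J.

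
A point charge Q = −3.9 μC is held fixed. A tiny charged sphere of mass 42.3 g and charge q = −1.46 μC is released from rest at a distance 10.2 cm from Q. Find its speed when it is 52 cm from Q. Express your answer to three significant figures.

4.37 m/s

Only the electrostatic force acts, so mechanical energy is conserved: ½mv² = U₁ − U₂ = kQq(1/r₁ − 1/r₂).
U₁ − U₂ = (8.99×10⁹ N·m²/C²)(-3.90×10⁻⁶ C)(-1.46×10⁻⁶ C)(1/0.102 − 1/0.520) = 0.403 J.
v = √(2·0.403/0.0423) = 4.37 m/s.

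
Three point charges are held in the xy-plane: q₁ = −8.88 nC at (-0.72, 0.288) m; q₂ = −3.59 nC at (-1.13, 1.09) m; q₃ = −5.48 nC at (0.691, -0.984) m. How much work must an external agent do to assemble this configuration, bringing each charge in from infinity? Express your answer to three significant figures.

6.13×10⁻⁷ J

The assembly work is the sum of pairwise potential energies, U = Σ_{i<j} kqᵢqⱼ/rᵢⱼ.
Pair separations: r₁₂ = 0.901 m, r₁₃ = 1.90 m, r₂₃ = 2.76 m.
U = (3.18×10⁻⁷) + (2.30×10⁻⁷) + (6.41×10⁻⁸) = 6.13×10⁻⁷ J.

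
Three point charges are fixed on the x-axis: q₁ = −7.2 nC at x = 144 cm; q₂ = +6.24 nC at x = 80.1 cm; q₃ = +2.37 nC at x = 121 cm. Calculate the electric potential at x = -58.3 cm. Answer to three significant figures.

The total potential is the scalar sum of each charge's contribution, V = Σ kqᵢ/rᵢ.
Distances from the field point to each charge: r₁ = 2.02 m, r₂ = 1.38 m, r₃ = 1.79 m.
V = k[(-7.20×10⁻⁹)/(2.02) + (6.24×10⁻⁹)/(1.38) + (2.37×10⁻⁹)/(1.79)] = 20.4 V.

20.4 V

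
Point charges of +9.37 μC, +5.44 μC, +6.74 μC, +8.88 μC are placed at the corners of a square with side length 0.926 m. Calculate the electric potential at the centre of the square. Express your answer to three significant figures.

Electric potential is a scalar, so the contributions from each charge add algebraically: V = Σ kqᵢ/rᵢ.
The distance from each corner to the centre is a√2/2 = 0.655 m.
V = k[(9.37×10⁻⁶)/(0.655) + (5.44×10⁻⁶)/(0.655) + (6.74×10⁻⁶)/(0.655) + (8.88×10⁻⁶)/(0.655)] = 4.18×10⁵ V.

4.18×10⁵ V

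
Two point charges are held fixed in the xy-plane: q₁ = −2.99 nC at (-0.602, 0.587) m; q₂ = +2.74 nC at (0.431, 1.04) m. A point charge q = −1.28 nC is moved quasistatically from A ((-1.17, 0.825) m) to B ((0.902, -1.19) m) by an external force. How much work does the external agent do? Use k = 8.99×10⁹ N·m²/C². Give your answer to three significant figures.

-3.54×10⁻⁸ J

For quasistatic motion the external work equals the change in potential energy: W_ext = qΔV = q(V_B − V_A).
At A: distances to the source charges are 0.616 m, 1.62 m; V_A = Σ kqᵢ/rᵢ = -28.4 V.
At B: distances to the source charges are 2.33 m, 2.28 m; V_B = Σ kqᵢ/rᵢ = -0.739 V.
ΔV = V_B − V_A = 27.7 V.
W_ext = qΔV = (-1.28×10⁻⁹ C)(27.7 V) = -3.54×10⁻⁸ J.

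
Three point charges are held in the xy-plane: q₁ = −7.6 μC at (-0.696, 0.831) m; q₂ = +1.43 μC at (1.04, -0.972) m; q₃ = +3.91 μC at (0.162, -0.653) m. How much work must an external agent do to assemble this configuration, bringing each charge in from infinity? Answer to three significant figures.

The assembly work is the sum of pairwise potential energies, U = Σ_{i<j} kqᵢqⱼ/rᵢⱼ.
Pair separations: r₁₂ = 2.50 m, r₁₃ = 1.71 m, r₂₃ = 0.934 m.
U = (-0.0390) + (-0.156) + (0.0538) = -0.141 J.

-0.141 J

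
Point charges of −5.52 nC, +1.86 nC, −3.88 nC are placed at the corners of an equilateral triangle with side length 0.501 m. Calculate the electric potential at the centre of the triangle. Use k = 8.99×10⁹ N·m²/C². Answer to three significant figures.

-234 V

Electric potential is a scalar, so the contributions from each charge add algebraically: V = Σ kqᵢ/rᵢ.
The distance from each vertex to the centroid is a/√3 = 0.289 m.
V = k[(-5.52×10⁻⁹)/(0.289) + (1.86×10⁻⁹)/(0.289) + (-3.88×10⁻⁹)/(0.289)] = -234 V.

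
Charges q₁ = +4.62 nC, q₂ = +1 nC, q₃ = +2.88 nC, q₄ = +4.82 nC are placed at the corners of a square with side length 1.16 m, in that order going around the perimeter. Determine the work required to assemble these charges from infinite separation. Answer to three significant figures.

4.38×10⁻⁷ J

The assembly work is the sum of pairwise potential energies, U = Σ_{i<j} kqᵢqⱼ/rᵢⱼ.
The four side pairs have separation 1.16 m and the two diagonal pairs 1.64 m.
Summing all 6 pair terms gives U = 4.38×10⁻⁷ J.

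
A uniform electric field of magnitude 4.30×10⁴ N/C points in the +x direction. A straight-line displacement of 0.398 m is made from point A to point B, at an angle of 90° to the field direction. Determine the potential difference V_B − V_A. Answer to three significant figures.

0 V

Only the component of displacement along E changes the potential: ΔV = −E·d·cosθ.
ΔV = −(4.30×10⁴ V/m)(0.398 m)cos90° = 0 V.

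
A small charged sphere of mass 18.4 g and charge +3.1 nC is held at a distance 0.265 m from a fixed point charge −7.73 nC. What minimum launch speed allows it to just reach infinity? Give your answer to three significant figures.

To just escape, total mechanical energy must reach zero at infinity: ½mv²_min + U = 0, so ½mv²_min = −U = |kQq|/r.
|U| = |kQq|/r = (8.99×10⁹ N·m²/C²)(7.73×10⁻⁹)(3.10×10⁻⁹)/(0.265) = 8.13×10⁻⁷ J.
v_min = √(2|U|/m) = √(2·8.13×10⁻⁷/0.0184) = 9.40×10⁻³ m/s.

9.40×10⁻³ m/s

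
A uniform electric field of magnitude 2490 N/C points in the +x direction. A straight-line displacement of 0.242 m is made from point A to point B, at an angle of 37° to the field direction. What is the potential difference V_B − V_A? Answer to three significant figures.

Only the component of displacement along E changes the potential: ΔV = −E·d·cosθ.
ΔV = −(2490 V/m)(0.242 m)cos37° = -481 V.

-481 V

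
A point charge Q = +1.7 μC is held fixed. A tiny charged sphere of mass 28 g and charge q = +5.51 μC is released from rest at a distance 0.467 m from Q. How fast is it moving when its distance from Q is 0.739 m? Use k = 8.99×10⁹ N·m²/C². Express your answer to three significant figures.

Only the electrostatic force acts, so mechanical energy is conserved: ½mv² = U₁ − U₂ = kQq(1/r₁ − 1/r₂).
U₁ − U₂ = (8.99×10⁹ N·m²/C²)(1.70×10⁻⁶ C)(5.51×10⁻⁶ C)(1/0.467 − 1/0.739) = 0.0664 J.
v = √(2·0.0664/0.0280) = 2.18 m/s.

2.18 m/s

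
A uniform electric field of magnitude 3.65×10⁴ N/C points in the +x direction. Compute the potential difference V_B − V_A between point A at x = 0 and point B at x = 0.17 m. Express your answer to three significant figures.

In a uniform field, potential decreases in the direction of E: V_B − V_A = −E·Δx.
V_B − V_A = −(3.65×10⁴ V/m)(0.170 m) = -6200 V.

-6200 V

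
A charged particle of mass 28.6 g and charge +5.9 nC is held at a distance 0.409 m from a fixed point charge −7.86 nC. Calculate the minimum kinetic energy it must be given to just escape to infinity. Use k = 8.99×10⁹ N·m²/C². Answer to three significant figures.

To just escape, total mechanical energy must reach zero at infinity: ½mv²_min + U = 0, so ½mv²_min = −U = |kQq|/r.
|U| = |kQq|/r = (8.99×10⁹ N·m²/C²)(7.86×10⁻⁹)(5.90×10⁻⁹)/(0.409) = 1.02×10⁻⁶ J.

1.02×10⁻⁶ J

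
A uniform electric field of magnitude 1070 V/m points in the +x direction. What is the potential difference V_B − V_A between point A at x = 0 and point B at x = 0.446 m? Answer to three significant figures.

In a uniform field, potential decreases in the direction of E: V_B − V_A = −E·Δx.
V_B − V_A = −(1070 V/m)(0.446 m) = -477 V.

-477 V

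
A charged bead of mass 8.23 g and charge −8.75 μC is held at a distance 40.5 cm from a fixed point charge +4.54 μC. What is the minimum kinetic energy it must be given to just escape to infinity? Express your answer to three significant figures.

To just escape, total mechanical energy must reach zero at infinity: ½mv²_min + U = 0, so ½mv²_min = −U = |kQq|/r.
|U| = |kQq|/r = (8.99×10⁹ N·m²/C²)(4.54×10⁻⁶)(8.75×10⁻⁶)/(0.405) = 0.882 J.

0.882 J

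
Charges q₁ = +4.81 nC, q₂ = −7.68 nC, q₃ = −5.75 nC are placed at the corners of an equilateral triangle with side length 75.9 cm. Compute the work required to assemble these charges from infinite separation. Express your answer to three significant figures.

-2.42×10⁻⁷ J

The work to assemble the configuration equals its total potential energy, U = Σ kqᵢqⱼ/rᵢⱼ over all pairs.
All three pair separations equal the side length, 0.759 m.
U = (-4.38×10⁻⁷) + (-3.28×10⁻⁷) + (5.23×10⁻⁷) = -2.42×10⁻⁷ J.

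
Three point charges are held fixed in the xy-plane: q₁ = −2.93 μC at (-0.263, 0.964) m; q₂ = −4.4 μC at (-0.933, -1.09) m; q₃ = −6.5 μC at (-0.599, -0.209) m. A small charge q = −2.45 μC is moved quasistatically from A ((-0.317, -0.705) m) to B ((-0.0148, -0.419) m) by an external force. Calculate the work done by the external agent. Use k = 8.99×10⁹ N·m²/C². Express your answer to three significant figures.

For quasistatic motion the external work equals the change in potential energy: W_ext = qΔV = q(V_B − V_A).
At A: distances to the source charges are 1.67 m, 0.726 m, 0.571 m; V_A = Σ kqᵢ/rᵢ = -1.73×10⁵ V.
At B: distances to the source charges are 1.41 m, 1.14 m, 0.621 m; V_B = Σ kqᵢ/rᵢ = -1.48×10⁵ V.
ΔV = V_B − V_A = 2.50×10⁴ V.
W_ext = qΔV = (-2.45×10⁻⁶ C)(2.50×10⁴ V) = -0.0612 J.

-0.0612 J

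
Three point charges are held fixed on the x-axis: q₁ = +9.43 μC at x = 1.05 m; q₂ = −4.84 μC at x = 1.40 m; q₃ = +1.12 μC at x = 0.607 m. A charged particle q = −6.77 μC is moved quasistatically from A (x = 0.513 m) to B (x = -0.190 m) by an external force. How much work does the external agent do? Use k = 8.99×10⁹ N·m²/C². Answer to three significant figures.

For quasistatic motion the external work equals the change in potential energy: W_ext = qΔV = q(V_B − V_A).
At A: distances to the source charges are 0.537 m, 0.887 m, 0.0940 m; V_A = Σ kqᵢ/rᵢ = 2.16×10⁵ V.
At B: distances to the source charges are 1.24 m, 1.59 m, 0.797 m; V_B = Σ kqᵢ/rᵢ = 5.36×10⁴ V.
ΔV = V_B − V_A = -1.62×10⁵ V.
W_ext = qΔV = (-6.77×10⁻⁶ C)(-1.62×10⁵ V) = 1.10 J.

1.10 J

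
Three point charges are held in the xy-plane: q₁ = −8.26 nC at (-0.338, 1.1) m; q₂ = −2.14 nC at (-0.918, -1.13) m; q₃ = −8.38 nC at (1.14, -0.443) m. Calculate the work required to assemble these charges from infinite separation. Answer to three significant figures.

4.35×10⁻⁷ J

The work to assemble the configuration equals its total potential energy, U = Σ kqᵢqⱼ/rᵢⱼ over all pairs.
Pair separations: r₁₂ = 2.30 m, r₁₃ = 2.14 m, r₂₃ = 2.17 m.
U = (6.90×10⁻⁸) + (2.91×10⁻⁷) + (7.43×10⁻⁸) = 4.35×10⁻⁷ J.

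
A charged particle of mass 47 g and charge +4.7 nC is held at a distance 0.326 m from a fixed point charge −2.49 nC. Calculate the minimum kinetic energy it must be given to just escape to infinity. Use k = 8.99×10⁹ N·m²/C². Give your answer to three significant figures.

To just escape, total mechanical energy must reach zero at infinity: ½mv²_min + U = 0, so ½mv²_min = −U = |kQq|/r.
|U| = |kQq|/r = (8.99×10⁹ N·m²/C²)(2.49×10⁻⁹)(4.70×10⁻⁹)/(0.326) = 3.23×10⁻⁷ J.

3.23×10⁻⁷ J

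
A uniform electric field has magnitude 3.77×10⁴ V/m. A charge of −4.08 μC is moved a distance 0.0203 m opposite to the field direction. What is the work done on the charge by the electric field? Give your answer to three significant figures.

The potential change for a displacement 0.0203 m opposite to the field direction is ΔV = +Ed = 765 V.
W_field = −qΔV = 3.12×10⁻³ J.

3.12×10⁻³ J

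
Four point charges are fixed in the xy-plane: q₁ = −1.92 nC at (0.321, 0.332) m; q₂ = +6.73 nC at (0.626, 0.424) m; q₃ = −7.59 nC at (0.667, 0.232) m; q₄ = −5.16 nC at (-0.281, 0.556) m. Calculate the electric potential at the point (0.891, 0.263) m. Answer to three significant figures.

The total potential is the scalar sum of each charge's contribution, V = Σ kqᵢ/rᵢ.
Distances from the field point to each charge: r₁ = 0.574 m, r₂ = 0.310 m, r₃ = 0.226 m, r₄ = 1.21 m.
V = k[(-1.92×10⁻⁹)/(0.574) + (6.73×10⁻⁹)/(0.310) + (-7.59×10⁻⁹)/(0.226) + (-5.16×10⁻⁹)/(1.21)] = -175 V.

-175 V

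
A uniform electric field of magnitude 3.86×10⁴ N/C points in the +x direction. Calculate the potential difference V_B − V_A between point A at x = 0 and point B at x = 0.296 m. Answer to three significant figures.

In a uniform field, potential decreases in the direction of E: V_B − V_A = −E·Δx.
V_B − V_A = −(3.86×10⁴ V/m)(0.296 m) = -1.14×10⁴ V.

-1.14×10⁴ V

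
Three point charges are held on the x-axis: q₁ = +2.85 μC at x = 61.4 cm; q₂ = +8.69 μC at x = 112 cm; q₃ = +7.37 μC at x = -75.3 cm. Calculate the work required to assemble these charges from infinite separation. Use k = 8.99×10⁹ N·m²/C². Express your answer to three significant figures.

0.886 J

The work to assemble the configuration equals its total potential energy, U = Σ kqᵢqⱼ/rᵢⱼ over all pairs.
Pair separations: r₁₂ = 0.506 m, r₁₃ = 1.37 m, r₂₃ = 1.87 m.
U = (0.440) + (0.138) + (0.307) = 0.886 J.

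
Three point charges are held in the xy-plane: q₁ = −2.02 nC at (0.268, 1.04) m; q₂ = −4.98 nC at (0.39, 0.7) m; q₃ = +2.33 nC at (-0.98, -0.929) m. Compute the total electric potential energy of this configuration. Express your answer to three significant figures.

1.83×10⁻⁷ J

The assembly work is the sum of pairwise potential energies, U = Σ_{i<j} kqᵢqⱼ/rᵢⱼ.
Pair separations: r₁₂ = 0.361 m, r₁₃ = 2.33 m, r₂₃ = 2.13 m.
U = (2.50×10⁻⁷) + (-1.82×10⁻⁸) + (-4.90×10⁻⁸) = 1.83×10⁻⁷ J.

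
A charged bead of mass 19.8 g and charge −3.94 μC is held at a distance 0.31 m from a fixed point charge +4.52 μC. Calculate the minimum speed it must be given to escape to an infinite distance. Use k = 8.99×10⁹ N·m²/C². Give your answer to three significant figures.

To just escape, total mechanical energy must reach zero at infinity: ½mv²_min + U = 0, so ½mv²_min = −U = |kQq|/r.
|U| = |kQq|/r = (8.99×10⁹ N·m²/C²)(4.52×10⁻⁶)(3.94×10⁻⁶)/(0.310) = 0.516 J.
v_min = √(2|U|/m) = √(2·0.516/0.0198) = 7.22 m/s.

7.22 m/s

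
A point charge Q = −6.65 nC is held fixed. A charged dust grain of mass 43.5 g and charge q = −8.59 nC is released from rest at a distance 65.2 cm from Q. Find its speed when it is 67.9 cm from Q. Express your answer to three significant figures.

1.20×10⁻³ m/s

Only the electrostatic force acts, so mechanical energy is conserved: ½mv² = U₁ − U₂ = kQq(1/r₁ − 1/r₂).
U₁ − U₂ = (8.99×10⁹ N·m²/C²)(-6.65×10⁻⁹ C)(-8.59×10⁻⁹ C)(1/0.652 − 1/0.679) = 3.13×10⁻⁸ J.
v = √(2·3.13×10⁻⁸/0.0435) = 1.20×10⁻³ m/s.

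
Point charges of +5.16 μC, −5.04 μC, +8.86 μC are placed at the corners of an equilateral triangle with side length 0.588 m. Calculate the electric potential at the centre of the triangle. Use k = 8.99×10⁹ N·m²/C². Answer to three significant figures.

2.38×10⁵ V

The total potential is the scalar sum of each charge's contribution, V = Σ kqᵢ/rᵢ.
The distance from each vertex to the centroid is a/√3 = 0.339 m.
V = k[(5.16×10⁻⁶)/(0.339) + (-5.04×10⁻⁶)/(0.339) + (8.86×10⁻⁶)/(0.339)] = 2.38×10⁵ V.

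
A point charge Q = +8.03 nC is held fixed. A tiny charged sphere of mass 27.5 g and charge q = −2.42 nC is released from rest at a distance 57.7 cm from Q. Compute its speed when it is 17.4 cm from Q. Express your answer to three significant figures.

Only the electrostatic force acts, so mechanical energy is conserved: ½mv² = U₁ − U₂ = kQq(1/r₁ − 1/r₂).
U₁ − U₂ = (8.99×10⁹ N·m²/C²)(8.03×10⁻⁹ C)(-2.42×10⁻⁹ C)(1/0.577 − 1/0.174) = 7.01×10⁻⁷ J.
v = √(2·7.01×10⁻⁷/0.0275) = 7.14×10⁻³ m/s.

7.14×10⁻³ m/s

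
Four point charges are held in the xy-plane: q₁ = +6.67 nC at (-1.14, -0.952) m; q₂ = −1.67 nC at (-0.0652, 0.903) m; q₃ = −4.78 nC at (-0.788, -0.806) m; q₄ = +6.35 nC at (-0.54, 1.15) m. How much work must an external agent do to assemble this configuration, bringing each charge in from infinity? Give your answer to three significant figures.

-9.03×10⁻⁷ J

The work to assemble the configuration equals its total potential energy, U = Σ kqᵢqⱼ/rᵢⱼ over all pairs.
Pair separations: r₁₂ = 2.14 m, r₁₃ = 0.381 m, r₁₄ = 2.19 m, r₂₃ = 1.86 m, r₂₄ = 0.535 m, r₃₄ = 1.97 m.
Summing all 6 pair terms gives U = -9.03×10⁻⁷ J.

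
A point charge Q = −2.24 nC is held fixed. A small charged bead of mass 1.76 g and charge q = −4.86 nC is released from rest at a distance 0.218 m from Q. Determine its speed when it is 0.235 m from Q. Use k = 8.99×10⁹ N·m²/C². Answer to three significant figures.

Only the electrostatic force acts, so mechanical energy is conserved: ½mv² = U₁ − U₂ = kQq(1/r₁ − 1/r₂).
U₁ − U₂ = (8.99×10⁹ N·m²/C²)(-2.24×10⁻⁹ C)(-4.86×10⁻⁹ C)(1/0.218 − 1/0.235) = 3.25×10⁻⁸ J.
v = √(2·3.25×10⁻⁸/1.76×10⁻³) = 6.07×10⁻³ m/s.

6.07×10⁻³ m/s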